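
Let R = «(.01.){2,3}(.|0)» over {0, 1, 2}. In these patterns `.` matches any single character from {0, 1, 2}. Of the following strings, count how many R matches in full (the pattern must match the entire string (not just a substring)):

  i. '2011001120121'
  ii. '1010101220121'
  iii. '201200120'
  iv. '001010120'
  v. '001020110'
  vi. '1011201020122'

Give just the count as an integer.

6

i → match
ii → match
iii → match
iv → match
v → match
vi → match
Total matched: 6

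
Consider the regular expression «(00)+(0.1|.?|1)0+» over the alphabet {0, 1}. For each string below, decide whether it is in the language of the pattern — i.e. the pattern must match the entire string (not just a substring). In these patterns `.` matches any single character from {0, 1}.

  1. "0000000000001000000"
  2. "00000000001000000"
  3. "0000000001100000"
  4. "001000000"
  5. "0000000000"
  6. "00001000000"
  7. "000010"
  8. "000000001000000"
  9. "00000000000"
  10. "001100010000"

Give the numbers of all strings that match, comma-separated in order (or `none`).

1 → match
2 → match
3 → match
4 → match
5 → match
6 → match
7 → match
8 → match
9 → match
10 → no match

1, 2, 3, 4, 5, 6, 7, 8, 9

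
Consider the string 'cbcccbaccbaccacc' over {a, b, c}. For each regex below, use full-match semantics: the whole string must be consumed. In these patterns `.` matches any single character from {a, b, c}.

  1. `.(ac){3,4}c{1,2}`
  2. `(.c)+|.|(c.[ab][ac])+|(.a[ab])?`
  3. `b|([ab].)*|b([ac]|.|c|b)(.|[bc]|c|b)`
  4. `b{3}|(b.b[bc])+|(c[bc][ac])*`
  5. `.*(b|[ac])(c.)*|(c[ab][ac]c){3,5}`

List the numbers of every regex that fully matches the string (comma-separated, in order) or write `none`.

5

1 → no match
2 → no match
3 → no match
4 → no match
5 → match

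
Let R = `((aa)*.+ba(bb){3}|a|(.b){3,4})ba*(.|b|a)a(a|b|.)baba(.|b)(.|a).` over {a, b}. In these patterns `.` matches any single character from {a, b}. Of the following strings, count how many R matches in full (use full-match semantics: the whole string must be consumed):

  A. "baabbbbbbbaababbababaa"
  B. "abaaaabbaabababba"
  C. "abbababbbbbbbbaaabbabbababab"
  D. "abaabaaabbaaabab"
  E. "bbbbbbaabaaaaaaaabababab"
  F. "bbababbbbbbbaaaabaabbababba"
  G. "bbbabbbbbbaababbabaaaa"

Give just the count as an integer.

0

A → no match
B → no match
C → no match
D → no match
E → no match
F → no match
G → no match
Total matched: 0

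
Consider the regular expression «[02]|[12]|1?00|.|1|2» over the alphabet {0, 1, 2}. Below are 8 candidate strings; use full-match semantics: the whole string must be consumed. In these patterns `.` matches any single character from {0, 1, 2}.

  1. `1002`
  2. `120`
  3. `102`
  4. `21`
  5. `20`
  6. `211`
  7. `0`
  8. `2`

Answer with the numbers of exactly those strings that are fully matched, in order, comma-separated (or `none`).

1. `1002` → no match
2. `120` → no match
3. `102` → no match
4. `21` → no match
5. `20` → no match
6. `211` → no match
7. `0` → match
8. `2` → match

7, 8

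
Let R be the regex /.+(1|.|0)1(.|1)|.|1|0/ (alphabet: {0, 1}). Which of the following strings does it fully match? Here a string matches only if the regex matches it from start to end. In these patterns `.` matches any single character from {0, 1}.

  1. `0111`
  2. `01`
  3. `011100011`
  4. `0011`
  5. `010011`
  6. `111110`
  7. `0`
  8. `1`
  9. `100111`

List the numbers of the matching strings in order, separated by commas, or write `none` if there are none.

1, 3, 4, 5, 6, 7, 8, 9

1 → match
2 → no match
3 → match
4 → match
5 → match
6 → match
7 → match
8 → match
9 → match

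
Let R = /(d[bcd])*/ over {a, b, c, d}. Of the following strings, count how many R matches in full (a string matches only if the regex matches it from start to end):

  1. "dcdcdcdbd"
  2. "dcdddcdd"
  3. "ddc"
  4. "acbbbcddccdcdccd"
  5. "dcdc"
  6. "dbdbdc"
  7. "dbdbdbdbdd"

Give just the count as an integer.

4

1 → no match
2 → match
3 → no match
4 → no match
5 → match
6 → match
7 → match
Total matched: 4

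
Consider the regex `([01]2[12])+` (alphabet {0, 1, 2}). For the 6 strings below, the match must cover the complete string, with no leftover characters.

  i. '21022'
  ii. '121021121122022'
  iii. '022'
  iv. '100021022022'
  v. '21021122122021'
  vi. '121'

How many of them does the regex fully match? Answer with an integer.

3

i. '21022' → no match
ii → match
iii. '022' → match
iv. '100021022022' → no match
v → no match
vi. '121' → match
Total matched: 3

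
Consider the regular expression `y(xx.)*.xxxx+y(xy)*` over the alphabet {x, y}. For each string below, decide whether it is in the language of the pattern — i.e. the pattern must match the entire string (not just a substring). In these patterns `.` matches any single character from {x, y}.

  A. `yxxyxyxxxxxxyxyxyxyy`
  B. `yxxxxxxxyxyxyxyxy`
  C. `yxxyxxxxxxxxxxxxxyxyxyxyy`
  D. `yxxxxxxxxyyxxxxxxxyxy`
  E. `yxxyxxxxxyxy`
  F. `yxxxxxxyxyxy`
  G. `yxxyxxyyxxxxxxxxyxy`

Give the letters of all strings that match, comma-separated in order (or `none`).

A → no match
B → match
C → no match
D → match
E → match
F → match
G → match

B, D, E, F, G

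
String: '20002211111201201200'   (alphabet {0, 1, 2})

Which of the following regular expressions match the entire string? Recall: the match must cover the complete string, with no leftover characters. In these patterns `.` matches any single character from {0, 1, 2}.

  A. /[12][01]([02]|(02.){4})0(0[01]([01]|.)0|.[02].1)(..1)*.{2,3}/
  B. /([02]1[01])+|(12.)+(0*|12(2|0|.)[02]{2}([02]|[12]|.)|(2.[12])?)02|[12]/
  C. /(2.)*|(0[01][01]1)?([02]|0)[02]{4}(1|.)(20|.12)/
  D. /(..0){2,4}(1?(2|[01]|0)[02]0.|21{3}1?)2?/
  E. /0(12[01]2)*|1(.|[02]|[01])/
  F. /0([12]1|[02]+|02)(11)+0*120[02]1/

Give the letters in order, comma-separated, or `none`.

A → match
B → no match
C → no match
D → no match
E → no match
F → no match — must start with '0'

A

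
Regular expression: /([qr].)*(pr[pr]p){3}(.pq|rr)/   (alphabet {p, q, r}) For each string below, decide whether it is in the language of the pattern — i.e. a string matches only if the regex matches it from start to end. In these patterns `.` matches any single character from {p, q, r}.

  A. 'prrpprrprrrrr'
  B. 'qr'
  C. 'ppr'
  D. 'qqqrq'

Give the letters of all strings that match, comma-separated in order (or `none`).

none

A → no match
B → no match
C → no match
D → no match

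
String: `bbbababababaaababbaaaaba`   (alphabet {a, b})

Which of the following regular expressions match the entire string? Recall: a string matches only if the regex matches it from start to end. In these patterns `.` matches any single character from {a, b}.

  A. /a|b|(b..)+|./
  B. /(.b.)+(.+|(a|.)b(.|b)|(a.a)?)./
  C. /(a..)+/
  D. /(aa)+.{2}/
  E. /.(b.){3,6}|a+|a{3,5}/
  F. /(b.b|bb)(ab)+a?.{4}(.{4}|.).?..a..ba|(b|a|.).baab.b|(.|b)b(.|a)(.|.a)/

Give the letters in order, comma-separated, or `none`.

B, F

A → no match
B → match
C → no match — must start with `a`
D → no match — must start with `aa`
E → no match
F → match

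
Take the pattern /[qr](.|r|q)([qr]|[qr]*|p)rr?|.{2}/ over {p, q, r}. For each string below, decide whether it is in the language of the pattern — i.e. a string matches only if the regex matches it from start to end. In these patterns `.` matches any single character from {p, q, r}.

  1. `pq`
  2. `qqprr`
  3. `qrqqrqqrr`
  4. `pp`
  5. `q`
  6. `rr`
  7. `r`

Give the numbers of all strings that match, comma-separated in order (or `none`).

1 → match
2 → match
3 → match
4 → match
5 → no match
6 → match
7 → no match

1, 2, 3, 4, 6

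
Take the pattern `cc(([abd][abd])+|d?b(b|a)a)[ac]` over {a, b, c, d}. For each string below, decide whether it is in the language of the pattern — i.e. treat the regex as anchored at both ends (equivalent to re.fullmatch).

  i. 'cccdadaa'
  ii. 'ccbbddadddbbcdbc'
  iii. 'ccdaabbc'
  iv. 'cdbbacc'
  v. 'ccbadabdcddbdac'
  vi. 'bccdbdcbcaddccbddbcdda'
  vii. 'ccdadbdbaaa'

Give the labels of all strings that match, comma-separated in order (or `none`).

vii

i → no match
ii → no match
iii → no match
iv → no match — must start with 'cc'
v → no match
vi → no match — must start with 'cc'
vii → match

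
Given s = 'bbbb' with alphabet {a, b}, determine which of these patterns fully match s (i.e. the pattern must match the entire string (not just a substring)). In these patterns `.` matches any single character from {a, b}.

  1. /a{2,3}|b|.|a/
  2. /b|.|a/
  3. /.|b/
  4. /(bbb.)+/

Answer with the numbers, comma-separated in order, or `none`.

4

1 → no match
2 → no match
3 → no match
4 → match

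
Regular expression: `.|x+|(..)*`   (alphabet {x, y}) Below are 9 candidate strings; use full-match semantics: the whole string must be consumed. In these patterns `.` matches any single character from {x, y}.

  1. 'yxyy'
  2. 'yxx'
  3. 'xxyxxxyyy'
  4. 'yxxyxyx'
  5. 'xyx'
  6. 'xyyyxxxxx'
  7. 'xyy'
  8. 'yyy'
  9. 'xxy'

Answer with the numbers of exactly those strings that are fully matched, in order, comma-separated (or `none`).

1

1 → match
2 → no match
3 → no match
4 → no match
5 → no match
6 → no match
7 → no match
8 → no match
9 → no match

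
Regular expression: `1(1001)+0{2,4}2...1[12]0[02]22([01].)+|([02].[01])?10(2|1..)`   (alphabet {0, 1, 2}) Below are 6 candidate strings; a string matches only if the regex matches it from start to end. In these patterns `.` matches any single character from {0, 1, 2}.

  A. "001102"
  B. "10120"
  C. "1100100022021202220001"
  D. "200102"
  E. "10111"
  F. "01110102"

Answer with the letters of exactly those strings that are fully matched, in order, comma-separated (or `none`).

A, B, C, D, E, F

A. "001102" → match
B. "10120" → match
C → match
D. "200102" → match
E. "10111" → match
F. "01110102" → match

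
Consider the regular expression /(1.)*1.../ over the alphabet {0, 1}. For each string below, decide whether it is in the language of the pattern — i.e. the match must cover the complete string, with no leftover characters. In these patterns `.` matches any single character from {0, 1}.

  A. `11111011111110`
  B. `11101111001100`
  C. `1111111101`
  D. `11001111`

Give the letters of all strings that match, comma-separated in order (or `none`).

A, C

A → match
B → no match
C. `1111111101` → match
D. `11001111` → no match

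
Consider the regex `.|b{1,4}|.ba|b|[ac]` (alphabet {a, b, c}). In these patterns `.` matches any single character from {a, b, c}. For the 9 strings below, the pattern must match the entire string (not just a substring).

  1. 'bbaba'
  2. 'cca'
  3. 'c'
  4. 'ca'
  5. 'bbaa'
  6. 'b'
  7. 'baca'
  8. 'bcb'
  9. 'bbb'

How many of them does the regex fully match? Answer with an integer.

3

1 → no match
2 → no match
3 → match
4 → no match
5 → no match
6 → match
7 → no match
8 → no match
9 → match
Total matched: 3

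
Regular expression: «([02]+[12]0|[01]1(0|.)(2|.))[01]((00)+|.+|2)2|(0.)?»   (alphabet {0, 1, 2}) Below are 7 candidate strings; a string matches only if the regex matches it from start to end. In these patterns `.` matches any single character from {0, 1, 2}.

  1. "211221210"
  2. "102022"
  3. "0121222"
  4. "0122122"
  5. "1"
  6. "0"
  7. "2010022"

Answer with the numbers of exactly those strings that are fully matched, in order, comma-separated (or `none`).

1 → no match
2 → no match
3 → no match
4 → match
5 → no match
6 → no match
7 → match

4, 7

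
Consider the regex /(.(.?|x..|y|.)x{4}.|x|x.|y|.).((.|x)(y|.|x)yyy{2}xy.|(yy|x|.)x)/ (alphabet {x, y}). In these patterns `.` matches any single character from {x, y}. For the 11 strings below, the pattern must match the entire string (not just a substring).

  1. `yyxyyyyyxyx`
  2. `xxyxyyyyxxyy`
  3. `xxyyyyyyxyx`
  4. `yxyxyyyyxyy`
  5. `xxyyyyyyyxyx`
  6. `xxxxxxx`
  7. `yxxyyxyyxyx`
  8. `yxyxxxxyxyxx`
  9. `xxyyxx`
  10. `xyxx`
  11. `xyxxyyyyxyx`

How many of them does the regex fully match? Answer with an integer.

1 → match
2 → no match
3 → match
4 → match
5 → match
6 → no match
7 → no match
8 → no match
9 → no match
10 → match
11 → match
Total matched: 6

6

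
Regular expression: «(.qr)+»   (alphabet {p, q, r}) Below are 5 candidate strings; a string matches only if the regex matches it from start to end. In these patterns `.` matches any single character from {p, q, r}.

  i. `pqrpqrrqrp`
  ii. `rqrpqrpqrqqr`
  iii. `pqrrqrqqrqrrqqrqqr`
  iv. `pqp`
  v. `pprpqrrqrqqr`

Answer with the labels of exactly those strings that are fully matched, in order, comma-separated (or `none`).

ii

i. `pqrpqrrqrp` → no match — must end with `qr`
ii. `rqrpqrpqrqqr` → match
iii → no match
iv. `pqp` → no match — must end with `qr`
v. `pprpqrrqrqqr` → no match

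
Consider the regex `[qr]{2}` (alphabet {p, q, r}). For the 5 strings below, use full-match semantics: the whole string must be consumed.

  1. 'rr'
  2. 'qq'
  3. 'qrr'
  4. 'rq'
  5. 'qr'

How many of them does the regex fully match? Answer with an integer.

1 → match
2 → match
3 → no match
4 → match
5 → match
Total matched: 4

4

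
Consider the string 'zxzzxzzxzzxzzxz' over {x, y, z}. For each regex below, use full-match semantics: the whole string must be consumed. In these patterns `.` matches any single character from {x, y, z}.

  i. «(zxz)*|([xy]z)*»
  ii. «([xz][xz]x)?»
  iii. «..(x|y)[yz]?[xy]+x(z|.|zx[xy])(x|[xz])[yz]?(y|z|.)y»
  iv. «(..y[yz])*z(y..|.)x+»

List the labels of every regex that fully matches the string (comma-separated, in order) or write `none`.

i

i → match
ii → no match
iii → no match — must end with 'y'
iv → no match — must end with 'x'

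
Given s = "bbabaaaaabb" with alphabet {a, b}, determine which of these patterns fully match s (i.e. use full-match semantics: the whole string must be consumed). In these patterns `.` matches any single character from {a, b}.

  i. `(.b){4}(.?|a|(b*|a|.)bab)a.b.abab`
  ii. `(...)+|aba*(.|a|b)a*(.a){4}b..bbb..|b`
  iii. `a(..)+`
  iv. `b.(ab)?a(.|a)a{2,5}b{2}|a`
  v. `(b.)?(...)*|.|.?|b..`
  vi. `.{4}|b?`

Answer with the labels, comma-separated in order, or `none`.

i → no match — must end with "abab"
ii → no match
iii → no match — must start with "a"
iv → match
v → match
vi → no match

iv, v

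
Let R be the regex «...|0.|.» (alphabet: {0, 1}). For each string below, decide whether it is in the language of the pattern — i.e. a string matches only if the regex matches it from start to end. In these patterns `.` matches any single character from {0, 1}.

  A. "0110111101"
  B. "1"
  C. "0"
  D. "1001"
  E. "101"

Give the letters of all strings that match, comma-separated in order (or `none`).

B, C, E

A → no match
B → match
C → match
D → no match
E → match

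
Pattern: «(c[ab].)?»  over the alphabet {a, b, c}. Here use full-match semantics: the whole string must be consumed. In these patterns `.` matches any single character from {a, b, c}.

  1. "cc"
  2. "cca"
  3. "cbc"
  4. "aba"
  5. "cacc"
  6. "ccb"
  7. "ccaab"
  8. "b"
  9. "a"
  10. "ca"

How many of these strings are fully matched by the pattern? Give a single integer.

1

1 → no match
2 → no match
3 → match
4 → no match
5 → no match
6 → no match
7 → no match
8 → no match
9 → no match
10 → no match
Total matched: 1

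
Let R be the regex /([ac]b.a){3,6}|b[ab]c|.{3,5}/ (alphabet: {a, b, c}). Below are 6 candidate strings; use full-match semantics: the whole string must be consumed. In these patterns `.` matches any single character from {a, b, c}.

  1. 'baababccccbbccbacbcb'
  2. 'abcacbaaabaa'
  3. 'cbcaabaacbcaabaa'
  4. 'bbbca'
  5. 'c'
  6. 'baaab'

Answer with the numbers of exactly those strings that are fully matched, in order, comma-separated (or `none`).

1 → no match
2 → match
3 → match
4 → match
5 → no match
6 → match

2, 3, 4, 6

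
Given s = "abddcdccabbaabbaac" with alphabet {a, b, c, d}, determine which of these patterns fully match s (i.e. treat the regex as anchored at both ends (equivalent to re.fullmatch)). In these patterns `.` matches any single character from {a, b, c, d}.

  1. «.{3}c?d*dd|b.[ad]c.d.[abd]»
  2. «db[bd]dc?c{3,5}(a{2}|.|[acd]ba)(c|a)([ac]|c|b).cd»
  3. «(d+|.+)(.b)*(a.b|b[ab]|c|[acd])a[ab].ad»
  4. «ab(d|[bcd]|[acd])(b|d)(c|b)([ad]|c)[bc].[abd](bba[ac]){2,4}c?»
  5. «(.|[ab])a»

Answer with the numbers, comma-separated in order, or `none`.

4

1 → no match
2 → no match — must start with "db"
3 → no match — must end with "ad"
4 → match
5 → no match — must end with "a"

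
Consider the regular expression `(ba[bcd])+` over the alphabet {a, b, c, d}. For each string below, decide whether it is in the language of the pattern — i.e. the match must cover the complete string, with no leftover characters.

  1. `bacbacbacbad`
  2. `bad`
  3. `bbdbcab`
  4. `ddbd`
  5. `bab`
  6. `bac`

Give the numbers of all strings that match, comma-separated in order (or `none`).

1 → match
2 → match
3 → no match — must start with `ba`
4 → no match — must start with `ba`
5 → match
6 → match

1, 2, 5, 6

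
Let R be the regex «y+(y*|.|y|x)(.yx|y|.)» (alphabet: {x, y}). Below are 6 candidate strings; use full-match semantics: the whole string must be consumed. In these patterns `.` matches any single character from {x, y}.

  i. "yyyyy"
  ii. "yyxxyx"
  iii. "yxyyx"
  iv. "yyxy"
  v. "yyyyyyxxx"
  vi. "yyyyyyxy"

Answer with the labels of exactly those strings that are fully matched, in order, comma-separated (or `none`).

i → match
ii → match
iii → match
iv → match
v → no match
vi → match

i, ii, iii, iv, vi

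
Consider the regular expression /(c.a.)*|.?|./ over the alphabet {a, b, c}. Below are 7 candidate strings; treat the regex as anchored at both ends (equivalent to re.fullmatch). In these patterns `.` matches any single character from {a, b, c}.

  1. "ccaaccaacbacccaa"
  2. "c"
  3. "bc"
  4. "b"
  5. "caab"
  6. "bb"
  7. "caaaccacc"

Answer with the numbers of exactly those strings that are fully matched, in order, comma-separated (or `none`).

1 → match
2 → match
3 → no match
4 → match
5 → match
6 → no match
7 → no match

1, 2, 4, 5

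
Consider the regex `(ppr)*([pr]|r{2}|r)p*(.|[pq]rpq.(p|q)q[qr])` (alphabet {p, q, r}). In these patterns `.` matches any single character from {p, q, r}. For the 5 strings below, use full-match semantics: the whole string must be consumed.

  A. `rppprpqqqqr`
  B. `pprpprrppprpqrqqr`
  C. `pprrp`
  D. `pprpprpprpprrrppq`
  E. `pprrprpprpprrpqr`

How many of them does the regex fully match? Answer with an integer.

A → match
B → match
C → match
D → match
E → no match
Total matched: 4

4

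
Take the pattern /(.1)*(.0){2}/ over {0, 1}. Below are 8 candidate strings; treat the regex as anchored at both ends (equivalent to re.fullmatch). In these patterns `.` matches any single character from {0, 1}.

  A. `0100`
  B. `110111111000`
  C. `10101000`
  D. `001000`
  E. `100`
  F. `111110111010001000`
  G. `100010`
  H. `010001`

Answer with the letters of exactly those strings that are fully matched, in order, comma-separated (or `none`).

A → no match
B → match
C → no match
D → no match
E → no match
F → no match
G → no match
H → no match — must end with `0`

B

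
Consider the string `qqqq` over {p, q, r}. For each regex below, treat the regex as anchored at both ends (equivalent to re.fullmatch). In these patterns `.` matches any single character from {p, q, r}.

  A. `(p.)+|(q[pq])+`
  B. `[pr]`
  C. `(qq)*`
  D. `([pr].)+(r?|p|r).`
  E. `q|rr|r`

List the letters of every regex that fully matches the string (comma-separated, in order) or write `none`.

A → match
B → no match
C → match
D → no match
E → no match

A, C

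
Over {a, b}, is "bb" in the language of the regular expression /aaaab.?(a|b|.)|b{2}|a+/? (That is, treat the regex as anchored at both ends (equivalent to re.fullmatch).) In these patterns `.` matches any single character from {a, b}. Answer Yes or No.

Yes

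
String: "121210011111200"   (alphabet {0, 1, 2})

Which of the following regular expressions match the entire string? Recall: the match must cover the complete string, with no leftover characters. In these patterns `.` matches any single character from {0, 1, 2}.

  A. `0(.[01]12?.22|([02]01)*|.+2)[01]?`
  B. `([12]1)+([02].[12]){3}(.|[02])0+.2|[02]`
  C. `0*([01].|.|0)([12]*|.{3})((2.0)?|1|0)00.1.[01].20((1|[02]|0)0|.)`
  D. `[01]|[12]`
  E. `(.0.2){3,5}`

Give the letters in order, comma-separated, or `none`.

C

A → no match — must start with "0"
B → no match
C → match
D → no match
E → no match — must end with "2"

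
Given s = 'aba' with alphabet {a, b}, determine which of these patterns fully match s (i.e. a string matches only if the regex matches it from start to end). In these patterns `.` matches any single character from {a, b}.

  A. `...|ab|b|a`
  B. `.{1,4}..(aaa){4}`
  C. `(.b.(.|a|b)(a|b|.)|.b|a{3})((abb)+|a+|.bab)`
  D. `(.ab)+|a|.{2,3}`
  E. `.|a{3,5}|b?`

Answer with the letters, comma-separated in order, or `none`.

A, C, D

A → match
B → no match — must end with 'aaa'
C → match
D → match
E → no match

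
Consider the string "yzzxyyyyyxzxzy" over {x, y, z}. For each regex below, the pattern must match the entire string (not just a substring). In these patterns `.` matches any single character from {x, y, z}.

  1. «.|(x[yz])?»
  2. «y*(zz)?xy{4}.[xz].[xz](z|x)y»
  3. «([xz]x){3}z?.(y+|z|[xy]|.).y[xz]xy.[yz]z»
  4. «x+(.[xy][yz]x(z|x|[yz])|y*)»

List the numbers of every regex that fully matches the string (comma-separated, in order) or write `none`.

1 → no match
2 → match
3 → no match — must end with "z"
4 → no match — must start with "x"

2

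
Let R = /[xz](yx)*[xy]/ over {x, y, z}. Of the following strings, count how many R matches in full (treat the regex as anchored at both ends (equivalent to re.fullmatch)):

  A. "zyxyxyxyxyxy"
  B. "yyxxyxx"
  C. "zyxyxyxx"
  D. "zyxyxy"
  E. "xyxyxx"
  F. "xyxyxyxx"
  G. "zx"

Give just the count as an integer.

A → match
B → no match
C → match
D → match
E → match
F → match
G → match
Total matched: 6

6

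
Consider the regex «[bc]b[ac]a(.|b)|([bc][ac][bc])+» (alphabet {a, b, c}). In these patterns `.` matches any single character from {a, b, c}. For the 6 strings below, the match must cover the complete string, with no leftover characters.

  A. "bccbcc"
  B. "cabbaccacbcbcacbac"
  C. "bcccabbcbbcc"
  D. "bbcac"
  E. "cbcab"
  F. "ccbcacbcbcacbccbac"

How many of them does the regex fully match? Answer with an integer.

6

A → match
B → match
C → match
D → match
E → match
F → match
Total matched: 6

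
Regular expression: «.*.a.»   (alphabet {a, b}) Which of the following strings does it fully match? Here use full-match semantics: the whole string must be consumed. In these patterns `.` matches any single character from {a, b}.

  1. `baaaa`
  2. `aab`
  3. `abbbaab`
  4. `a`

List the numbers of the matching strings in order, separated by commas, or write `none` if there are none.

1, 2, 3

1 → match
2 → match
3 → match
4 → no match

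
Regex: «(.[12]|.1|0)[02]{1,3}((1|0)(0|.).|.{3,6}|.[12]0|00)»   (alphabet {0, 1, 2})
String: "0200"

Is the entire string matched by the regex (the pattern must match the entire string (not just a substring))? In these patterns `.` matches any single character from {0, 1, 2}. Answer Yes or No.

Yes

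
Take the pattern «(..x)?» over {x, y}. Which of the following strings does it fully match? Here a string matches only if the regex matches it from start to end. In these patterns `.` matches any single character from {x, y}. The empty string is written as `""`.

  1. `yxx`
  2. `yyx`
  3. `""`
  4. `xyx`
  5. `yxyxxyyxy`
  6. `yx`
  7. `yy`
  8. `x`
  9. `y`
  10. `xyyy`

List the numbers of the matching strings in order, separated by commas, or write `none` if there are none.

1, 2, 3, 4

1. `yxx` → match
2. `yyx` → match
3. `""` → match
4. `xyx` → match
5. `yxyxxyyxy` → no match
6. `yx` → no match
7. `yy` → no match
8. `x` → no match
9. `y` → no match
10. `xyyy` → no match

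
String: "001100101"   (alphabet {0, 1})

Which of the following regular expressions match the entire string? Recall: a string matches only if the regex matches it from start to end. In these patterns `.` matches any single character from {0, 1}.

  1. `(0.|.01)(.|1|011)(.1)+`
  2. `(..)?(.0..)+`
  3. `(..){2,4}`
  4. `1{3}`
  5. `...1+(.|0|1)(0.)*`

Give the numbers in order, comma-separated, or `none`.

1 → no match
2 → no match
3 → no match
4 → no match — must start with "1"
5 → match

5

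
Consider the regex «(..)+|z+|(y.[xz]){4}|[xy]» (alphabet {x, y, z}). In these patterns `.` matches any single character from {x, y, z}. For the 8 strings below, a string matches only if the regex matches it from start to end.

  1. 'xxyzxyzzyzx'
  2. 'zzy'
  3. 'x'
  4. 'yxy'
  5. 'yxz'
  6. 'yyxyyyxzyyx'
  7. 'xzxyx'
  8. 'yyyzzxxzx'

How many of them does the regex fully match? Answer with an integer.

1

1. 'xxyzxyzzyzx' → no match
2. 'zzy' → no match
3. 'x' → match
4. 'yxy' → no match
5. 'yxz' → no match
6. 'yyxyyyxzyyx' → no match
7. 'xzxyx' → no match
8. 'yyyzzxxzx' → no match
Total matched: 1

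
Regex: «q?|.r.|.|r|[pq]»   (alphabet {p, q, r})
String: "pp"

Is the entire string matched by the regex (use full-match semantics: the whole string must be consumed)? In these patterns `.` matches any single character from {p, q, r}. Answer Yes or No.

No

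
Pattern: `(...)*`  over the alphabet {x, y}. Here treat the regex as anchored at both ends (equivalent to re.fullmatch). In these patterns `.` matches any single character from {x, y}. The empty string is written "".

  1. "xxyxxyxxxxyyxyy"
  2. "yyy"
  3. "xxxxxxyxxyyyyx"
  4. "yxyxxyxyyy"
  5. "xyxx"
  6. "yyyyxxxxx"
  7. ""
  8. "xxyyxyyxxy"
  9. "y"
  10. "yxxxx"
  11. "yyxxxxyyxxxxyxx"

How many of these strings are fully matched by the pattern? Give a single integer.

1 → match
2 → match
3 → no match
4 → no match
5 → no match
6 → match
7 → match
8 → no match
9 → no match
10 → no match
11 → match
Total matched: 5

5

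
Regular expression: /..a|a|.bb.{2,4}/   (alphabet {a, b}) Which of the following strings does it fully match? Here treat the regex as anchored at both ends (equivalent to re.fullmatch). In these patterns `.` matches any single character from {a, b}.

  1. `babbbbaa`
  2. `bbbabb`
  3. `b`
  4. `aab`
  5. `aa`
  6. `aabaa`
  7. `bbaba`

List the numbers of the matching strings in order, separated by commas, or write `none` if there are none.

1 → no match
2 → match
3 → no match
4 → no match
5 → no match
6 → no match
7 → no match

2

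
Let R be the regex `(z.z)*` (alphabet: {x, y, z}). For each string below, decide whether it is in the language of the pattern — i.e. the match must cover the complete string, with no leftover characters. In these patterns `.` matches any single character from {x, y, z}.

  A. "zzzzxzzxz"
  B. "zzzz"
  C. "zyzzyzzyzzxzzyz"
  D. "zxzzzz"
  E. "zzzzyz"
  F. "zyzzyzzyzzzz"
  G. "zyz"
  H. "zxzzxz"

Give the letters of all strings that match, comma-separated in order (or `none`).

A, C, D, E, F, G, H

A → match
B → no match
C → match
D → match
E → match
F → match
G → match
H → match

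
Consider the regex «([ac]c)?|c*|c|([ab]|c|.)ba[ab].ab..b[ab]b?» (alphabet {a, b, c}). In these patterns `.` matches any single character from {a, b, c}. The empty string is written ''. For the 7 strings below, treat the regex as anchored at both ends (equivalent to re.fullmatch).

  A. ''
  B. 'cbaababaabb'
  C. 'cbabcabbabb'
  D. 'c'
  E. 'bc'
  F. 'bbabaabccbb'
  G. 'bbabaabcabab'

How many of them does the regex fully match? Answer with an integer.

6

A → match
B → match
C → match
D → match
E → no match
F → match
G → match
Total matched: 6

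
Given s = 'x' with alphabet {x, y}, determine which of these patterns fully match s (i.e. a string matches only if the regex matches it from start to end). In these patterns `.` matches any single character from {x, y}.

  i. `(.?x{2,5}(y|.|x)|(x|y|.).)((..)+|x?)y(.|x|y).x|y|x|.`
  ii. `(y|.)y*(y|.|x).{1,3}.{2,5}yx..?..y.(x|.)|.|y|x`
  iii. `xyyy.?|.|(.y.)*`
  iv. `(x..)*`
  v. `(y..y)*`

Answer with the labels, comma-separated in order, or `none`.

i → match
ii → match
iii → match
iv → no match
v → no match

i, ii, iii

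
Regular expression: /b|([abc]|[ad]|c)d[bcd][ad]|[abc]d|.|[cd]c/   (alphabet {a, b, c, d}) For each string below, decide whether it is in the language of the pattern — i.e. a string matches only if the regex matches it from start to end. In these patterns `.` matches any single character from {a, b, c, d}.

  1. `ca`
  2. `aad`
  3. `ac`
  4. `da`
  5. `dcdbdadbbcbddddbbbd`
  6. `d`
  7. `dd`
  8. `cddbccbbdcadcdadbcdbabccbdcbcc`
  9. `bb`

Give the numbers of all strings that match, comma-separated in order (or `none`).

6

1 → no match
2 → no match
3 → no match
4 → no match
5 → no match
6 → match
7 → no match
8 → no match
9 → no match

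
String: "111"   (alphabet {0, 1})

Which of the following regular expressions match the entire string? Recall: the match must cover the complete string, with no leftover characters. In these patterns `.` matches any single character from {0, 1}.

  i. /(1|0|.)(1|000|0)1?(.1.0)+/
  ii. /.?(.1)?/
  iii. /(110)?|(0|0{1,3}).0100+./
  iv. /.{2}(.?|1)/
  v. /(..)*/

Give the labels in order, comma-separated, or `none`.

ii, iv

i → no match — must end with "0"
ii → match
iii → no match
iv → match
v → no match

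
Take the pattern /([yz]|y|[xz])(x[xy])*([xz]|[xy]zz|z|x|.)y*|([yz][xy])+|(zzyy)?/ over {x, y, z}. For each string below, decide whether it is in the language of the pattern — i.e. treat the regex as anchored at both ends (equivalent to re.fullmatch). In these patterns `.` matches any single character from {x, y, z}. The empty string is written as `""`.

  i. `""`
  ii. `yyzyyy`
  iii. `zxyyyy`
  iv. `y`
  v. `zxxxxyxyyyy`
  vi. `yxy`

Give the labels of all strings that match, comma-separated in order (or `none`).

i, ii, iii, vi

i → match
ii → match
iii → match
iv → no match
v → no match
vi → match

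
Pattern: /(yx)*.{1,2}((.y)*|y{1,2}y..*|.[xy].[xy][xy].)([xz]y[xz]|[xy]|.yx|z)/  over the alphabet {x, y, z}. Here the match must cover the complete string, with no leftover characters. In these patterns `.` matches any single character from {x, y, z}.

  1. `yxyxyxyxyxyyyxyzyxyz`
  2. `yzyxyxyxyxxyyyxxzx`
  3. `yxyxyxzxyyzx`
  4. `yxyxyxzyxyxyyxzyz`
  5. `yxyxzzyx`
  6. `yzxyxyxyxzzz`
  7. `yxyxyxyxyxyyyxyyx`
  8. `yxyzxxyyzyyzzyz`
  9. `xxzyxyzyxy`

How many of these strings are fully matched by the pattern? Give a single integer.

1 → match
2 → no match
3 → match
4 → match
5 → match
6 → no match
7 → match
8 → no match
9 → no match
Total matched: 5

5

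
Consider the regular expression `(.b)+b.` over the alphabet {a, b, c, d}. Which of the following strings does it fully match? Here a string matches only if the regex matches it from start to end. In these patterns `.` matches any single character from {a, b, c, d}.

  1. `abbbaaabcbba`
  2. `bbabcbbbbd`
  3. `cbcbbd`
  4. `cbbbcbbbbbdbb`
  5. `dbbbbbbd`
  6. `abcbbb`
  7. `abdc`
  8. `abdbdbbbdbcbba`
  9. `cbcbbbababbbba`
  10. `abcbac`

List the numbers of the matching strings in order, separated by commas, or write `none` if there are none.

1 → no match
2 → match
3 → match
4 → no match
5 → match
6 → match
7 → no match
8 → match
9 → match
10 → no match

2, 3, 5, 6, 8, 9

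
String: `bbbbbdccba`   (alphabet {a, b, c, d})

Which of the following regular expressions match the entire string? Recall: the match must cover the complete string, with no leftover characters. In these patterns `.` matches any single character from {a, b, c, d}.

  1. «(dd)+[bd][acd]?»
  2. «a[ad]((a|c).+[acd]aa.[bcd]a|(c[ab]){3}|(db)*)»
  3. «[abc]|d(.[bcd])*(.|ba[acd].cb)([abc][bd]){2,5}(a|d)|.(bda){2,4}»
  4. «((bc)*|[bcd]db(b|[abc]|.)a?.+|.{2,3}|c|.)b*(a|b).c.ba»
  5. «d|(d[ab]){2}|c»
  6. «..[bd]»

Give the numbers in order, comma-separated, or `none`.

1 → no match — must start with `dd`
2 → no match — must start with `a`
3 → no match
4 → match
5 → no match
6 → no match

4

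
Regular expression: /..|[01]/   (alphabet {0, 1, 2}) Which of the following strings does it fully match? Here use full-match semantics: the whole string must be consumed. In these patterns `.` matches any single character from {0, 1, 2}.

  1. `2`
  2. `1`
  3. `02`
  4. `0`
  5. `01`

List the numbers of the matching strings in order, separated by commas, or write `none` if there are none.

1. `2` → no match
2. `1` → match
3. `02` → match
4. `0` → match
5. `01` → match

2, 3, 4, 5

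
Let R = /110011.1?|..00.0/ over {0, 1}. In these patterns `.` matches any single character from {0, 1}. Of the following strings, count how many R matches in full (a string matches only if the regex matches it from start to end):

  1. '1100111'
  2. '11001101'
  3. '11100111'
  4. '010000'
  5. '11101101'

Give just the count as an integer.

3

1 → match
2 → match
3 → no match
4 → match
5 → no match
Total matched: 3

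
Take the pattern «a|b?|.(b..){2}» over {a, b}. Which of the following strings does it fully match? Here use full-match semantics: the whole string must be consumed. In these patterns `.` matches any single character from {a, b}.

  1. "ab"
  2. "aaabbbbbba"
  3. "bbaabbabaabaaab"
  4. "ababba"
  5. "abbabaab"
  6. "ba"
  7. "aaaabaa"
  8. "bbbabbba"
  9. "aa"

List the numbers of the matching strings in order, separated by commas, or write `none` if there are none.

1 → no match
2 → no match
3 → no match
4 → no match
5 → no match
6 → no match
7 → no match
8 → no match
9 → no match

none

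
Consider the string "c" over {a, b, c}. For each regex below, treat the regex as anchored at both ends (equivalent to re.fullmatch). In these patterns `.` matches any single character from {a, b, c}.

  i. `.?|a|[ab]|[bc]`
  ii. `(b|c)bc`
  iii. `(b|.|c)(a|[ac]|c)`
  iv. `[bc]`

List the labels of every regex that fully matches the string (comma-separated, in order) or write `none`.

i, iv

i → match
ii → no match — must end with "bc"
iii → no match
iv → match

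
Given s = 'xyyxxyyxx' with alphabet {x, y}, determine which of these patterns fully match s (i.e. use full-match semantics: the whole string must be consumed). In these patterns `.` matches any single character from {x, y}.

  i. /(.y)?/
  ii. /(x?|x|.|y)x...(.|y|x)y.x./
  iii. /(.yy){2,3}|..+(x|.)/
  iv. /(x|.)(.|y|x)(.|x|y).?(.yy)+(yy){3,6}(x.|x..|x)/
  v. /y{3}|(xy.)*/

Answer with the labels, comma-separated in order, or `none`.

ii, iii

i → no match
ii → match
iii → match
iv → no match
v → no match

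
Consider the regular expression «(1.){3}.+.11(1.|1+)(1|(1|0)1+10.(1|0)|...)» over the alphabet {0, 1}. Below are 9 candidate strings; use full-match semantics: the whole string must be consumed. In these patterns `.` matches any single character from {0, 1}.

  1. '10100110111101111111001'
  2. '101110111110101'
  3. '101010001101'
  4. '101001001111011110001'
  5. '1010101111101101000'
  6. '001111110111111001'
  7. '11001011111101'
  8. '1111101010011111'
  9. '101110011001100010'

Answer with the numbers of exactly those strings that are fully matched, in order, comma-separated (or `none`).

1 → no match
2 → match
3 → no match
4 → no match
5 → no match
6 → no match — must start with '1'
7 → no match
8 → match
9 → no match

2, 8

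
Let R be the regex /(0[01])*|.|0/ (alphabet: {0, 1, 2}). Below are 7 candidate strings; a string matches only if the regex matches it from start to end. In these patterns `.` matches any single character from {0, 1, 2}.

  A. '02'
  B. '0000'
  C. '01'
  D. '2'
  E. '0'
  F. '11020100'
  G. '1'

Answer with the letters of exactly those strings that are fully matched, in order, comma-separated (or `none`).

B, C, D, E, G

A → no match
B → match
C → match
D → match
E → match
F → no match
G → match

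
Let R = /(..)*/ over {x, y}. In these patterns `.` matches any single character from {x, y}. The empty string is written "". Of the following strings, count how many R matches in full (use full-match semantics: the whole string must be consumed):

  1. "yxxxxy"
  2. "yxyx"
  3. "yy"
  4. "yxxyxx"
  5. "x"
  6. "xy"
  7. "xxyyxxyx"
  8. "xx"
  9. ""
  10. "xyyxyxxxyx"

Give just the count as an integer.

1 → match
2 → match
3 → match
4 → match
5 → no match
6 → match
7 → match
8 → match
9 → match
10 → match
Total matched: 9

9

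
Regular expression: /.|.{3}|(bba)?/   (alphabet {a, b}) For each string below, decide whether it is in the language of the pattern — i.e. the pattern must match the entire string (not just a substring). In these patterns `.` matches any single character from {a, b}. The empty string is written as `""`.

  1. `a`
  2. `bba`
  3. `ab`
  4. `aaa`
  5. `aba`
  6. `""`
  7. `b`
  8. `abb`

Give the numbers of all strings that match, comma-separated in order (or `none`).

1, 2, 4, 5, 6, 7, 8

1 → match
2 → match
3 → no match
4 → match
5 → match
6 → match
7 → match
8 → match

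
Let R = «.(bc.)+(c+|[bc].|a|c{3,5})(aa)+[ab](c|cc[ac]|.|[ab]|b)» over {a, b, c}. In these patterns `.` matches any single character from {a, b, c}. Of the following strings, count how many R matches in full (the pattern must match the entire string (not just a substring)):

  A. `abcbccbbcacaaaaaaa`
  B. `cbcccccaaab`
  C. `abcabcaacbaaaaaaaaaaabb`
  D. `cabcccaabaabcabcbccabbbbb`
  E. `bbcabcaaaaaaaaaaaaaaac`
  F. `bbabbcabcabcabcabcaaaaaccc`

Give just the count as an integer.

2

A → no match
B → match
C → no match
D → no match
E → match
F → no match
Total matched: 2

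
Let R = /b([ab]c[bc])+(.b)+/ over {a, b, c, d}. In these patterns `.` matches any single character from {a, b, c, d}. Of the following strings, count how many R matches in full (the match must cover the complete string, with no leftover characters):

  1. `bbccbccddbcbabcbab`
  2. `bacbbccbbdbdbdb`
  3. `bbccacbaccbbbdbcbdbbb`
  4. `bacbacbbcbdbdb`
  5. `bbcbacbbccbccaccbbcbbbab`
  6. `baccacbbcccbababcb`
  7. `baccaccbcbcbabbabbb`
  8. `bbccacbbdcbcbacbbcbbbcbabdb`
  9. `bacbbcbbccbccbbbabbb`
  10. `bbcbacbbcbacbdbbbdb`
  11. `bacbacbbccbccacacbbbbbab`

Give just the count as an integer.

5

1 → no match
2 → match
3 → no match
4 → match
5 → match
6 → match
7 → no match
8 → no match
9 → no match
10 → match
11 → no match
Total matched: 5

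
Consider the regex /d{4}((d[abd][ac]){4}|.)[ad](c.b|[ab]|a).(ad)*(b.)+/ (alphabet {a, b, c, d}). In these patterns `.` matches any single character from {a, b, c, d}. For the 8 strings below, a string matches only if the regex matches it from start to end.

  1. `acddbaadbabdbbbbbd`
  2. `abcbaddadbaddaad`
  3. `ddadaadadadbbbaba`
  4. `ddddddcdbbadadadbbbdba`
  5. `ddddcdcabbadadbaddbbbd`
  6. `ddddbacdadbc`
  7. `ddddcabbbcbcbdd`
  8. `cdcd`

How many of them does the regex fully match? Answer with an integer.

1 → no match — must start with `d`
2 → no match — must start with `d`
3 → no match
4 → match
5 → no match
6 → no match
7 → no match
8 → no match — must start with `d`
Total matched: 1

1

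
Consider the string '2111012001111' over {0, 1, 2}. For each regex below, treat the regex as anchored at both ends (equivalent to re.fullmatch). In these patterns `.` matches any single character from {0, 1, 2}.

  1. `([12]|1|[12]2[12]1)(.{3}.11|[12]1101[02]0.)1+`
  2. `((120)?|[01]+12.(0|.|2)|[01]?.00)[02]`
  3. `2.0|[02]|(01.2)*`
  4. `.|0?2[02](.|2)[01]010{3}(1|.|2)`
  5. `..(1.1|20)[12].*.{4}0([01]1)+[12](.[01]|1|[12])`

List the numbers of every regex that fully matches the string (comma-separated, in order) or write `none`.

1

1 → match
2 → no match
3 → no match
4 → no match
5 → no match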